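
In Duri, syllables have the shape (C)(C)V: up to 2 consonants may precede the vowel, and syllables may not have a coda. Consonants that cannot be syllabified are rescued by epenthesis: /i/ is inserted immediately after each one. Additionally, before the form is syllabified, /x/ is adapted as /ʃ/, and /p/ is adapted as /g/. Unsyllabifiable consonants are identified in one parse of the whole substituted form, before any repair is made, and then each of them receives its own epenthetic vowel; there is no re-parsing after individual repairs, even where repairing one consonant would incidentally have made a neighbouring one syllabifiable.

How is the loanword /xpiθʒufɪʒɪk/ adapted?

Substitution: /x/ → /ʃ/, /p/ → /g/, giving /ʃgiθʒufɪʒɪk/.
Under (C)(C)V, the unsyllabifiable consonants are /k/ (no codas are permitted; onsets may contain at most 2 consonants).
Each unlicensed consonant becomes the onset of a new syllable: /k/ → /ki/.

ʃgiθʒufɪʒɪki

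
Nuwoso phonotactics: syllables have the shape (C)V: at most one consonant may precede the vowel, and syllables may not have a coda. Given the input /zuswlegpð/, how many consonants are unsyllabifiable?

Under (C)V, the unsyllabifiable consonants are /s/, /w/, /g/, /p/, /ð/ (no codas are permitted; onsets are limited to one consonant).

5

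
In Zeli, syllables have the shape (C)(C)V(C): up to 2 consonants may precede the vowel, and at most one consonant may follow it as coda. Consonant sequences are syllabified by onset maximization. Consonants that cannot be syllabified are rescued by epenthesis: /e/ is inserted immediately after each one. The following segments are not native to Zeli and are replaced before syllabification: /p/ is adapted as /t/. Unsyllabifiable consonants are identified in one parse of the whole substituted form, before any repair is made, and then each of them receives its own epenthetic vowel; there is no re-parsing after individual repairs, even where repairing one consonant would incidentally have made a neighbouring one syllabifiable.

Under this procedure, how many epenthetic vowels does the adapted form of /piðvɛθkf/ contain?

2

After substitution the input is /tiðvɛθkf/.
The unsyllabifiable consonants are /k/, /f/; each receives one epenthetic vowel.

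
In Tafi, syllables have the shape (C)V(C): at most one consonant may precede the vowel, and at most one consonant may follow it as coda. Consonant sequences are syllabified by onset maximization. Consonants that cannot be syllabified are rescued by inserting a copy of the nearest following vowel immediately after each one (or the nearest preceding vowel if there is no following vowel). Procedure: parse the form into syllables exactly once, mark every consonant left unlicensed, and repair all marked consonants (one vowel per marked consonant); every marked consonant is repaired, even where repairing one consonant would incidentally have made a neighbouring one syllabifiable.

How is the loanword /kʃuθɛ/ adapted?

Syllabifying with onset maximization leaves /k/ stranded (at most one coda consonant is licensed; onsets are limited to one consonant).
Epenthesis after each stranded consonant: /k/ → /ku/.

kuʃuθɛ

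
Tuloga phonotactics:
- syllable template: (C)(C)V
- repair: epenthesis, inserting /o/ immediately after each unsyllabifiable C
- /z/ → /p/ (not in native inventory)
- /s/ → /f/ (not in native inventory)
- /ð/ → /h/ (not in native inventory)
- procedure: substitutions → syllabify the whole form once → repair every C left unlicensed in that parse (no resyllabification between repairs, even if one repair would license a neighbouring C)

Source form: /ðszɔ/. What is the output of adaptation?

Substitution: /ð/ → /h/, /s/ → /f/, /z/ → /p/, giving /hfpɔ/.
Syllabifying with onset maximization leaves /h/ stranded (no codas are permitted; onsets may contain at most 2 consonants).
Epenthesis after each stranded consonant: /h/ → /ho/.

hofpɔ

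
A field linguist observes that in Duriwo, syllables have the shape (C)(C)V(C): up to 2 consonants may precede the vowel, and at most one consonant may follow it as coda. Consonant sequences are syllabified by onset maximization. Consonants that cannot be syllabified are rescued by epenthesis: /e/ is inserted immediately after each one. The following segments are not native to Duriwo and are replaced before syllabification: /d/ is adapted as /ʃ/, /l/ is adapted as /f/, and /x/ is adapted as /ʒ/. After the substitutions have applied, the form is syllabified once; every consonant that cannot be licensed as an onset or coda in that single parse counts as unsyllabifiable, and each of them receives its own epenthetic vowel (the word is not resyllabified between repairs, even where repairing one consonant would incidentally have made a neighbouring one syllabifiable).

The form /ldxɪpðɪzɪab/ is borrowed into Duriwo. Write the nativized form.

Substitution: /l/ → /f/, /d/ → /ʃ/, /x/ → /ʒ/, giving /fʃʒɪpðɪzɪab/.
The consonants /f/ cannot be parsed into a legal (C)(C)V(C) syllable (at most one coda consonant is licensed; onsets may contain at most 2 consonants).
Epenthesis after each stranded consonant: /f/ → /fe/.

feʃʒɪpðɪzɪab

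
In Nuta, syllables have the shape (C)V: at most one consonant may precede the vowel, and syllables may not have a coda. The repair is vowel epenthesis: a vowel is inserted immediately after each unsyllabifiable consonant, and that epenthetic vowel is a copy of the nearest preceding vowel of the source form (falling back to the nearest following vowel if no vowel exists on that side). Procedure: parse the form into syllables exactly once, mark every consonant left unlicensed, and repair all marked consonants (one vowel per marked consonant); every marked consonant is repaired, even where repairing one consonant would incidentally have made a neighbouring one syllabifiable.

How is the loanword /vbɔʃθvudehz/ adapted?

vɔbɔʃɔθɔvudeheze

Syllabifying with onset maximization leaves /v/, /ʃ/, /θ/, /h/, /z/ stranded (no codas are permitted; onsets are limited to one consonant).
Epenthesis after each stranded consonant: /v/ → /vɔ/, /ʃ/ → /ʃɔ/, /θ/ → /θɔ/, /h/ → /he/, /z/ → /ze/.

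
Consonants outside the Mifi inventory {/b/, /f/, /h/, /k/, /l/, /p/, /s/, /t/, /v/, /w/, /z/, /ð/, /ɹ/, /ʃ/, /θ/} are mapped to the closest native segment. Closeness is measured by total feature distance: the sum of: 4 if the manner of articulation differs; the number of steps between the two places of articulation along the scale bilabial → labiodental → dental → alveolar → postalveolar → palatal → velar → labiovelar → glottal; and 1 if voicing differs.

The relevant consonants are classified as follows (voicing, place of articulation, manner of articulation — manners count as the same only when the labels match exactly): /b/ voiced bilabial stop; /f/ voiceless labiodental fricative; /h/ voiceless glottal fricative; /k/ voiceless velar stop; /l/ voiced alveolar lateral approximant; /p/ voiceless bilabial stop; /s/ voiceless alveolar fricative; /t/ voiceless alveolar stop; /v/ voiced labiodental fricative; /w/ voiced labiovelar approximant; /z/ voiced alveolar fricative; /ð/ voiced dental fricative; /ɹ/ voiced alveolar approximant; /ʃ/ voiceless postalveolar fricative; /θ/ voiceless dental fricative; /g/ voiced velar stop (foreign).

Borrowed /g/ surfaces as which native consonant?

k

/k/ is closest: same manner (stop), place distance 0 (velar→velar), voicing differs (+1); total 1. Next closest is /t/ at distance 4.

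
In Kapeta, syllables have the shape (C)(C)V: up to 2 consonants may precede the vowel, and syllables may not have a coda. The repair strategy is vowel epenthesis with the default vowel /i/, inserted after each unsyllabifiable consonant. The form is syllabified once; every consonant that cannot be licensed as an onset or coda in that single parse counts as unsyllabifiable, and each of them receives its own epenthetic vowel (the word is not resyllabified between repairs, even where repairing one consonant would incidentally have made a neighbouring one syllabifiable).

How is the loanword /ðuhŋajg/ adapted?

The consonants /j/, /g/ cannot be parsed into a legal (C)(C)V syllable (no codas are permitted; onsets may contain at most 2 consonants).
Inserting the epenthetic vowel yields /j/ → /ji/, /g/ → /gi/.

ðuhŋajigi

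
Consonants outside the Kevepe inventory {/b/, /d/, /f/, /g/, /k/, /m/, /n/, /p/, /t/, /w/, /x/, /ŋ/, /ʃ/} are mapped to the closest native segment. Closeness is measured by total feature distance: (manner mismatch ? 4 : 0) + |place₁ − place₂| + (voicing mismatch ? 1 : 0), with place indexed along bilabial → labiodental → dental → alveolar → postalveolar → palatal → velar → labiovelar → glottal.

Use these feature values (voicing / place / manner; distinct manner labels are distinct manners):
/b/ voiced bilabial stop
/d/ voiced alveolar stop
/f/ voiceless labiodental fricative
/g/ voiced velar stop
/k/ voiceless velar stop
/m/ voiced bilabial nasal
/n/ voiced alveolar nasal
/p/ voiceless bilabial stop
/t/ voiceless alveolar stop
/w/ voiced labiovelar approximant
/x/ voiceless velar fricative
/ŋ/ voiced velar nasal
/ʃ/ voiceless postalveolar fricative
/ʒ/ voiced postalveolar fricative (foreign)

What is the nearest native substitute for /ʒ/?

ʃ

/ʃ/ is closest: same manner (fricative), place distance 0 (postalveolar→postalveolar), voicing differs (+1); total 1. Next closest is /x/ at distance 3.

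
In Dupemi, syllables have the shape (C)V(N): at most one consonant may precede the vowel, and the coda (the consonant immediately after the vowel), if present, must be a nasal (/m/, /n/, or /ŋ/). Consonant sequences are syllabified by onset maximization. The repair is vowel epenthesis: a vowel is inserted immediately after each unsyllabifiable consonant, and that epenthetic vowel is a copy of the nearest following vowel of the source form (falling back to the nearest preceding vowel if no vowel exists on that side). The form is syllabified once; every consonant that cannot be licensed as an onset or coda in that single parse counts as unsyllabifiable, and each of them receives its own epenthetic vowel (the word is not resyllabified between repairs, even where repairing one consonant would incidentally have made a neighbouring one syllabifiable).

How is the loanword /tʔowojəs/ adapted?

Syllabifying with onset maximization leaves /t/, /s/ stranded (only a nasal (/m/, /n/, or /ŋ/) is licensed in coda position; onsets are limited to one consonant).
Inserting the epenthetic vowel yields /t/ → /to/, /s/ → /sə/.

toʔowojəsə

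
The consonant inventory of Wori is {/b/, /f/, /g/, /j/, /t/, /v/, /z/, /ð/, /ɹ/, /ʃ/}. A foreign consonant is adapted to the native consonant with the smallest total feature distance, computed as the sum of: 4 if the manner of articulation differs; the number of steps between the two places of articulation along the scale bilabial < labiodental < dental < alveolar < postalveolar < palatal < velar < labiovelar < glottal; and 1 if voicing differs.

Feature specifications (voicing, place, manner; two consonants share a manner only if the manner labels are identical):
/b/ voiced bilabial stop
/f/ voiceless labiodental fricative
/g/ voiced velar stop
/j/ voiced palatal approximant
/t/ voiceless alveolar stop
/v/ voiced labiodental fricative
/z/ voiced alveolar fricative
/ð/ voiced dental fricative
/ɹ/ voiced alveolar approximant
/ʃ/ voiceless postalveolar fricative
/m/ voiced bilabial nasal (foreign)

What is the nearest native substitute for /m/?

b

/b/ is closest: manner differs (nasal→stop, +4), place distance 0 (bilabial→bilabial), same voicing; total 4. Next closest is /v/ at distance 5.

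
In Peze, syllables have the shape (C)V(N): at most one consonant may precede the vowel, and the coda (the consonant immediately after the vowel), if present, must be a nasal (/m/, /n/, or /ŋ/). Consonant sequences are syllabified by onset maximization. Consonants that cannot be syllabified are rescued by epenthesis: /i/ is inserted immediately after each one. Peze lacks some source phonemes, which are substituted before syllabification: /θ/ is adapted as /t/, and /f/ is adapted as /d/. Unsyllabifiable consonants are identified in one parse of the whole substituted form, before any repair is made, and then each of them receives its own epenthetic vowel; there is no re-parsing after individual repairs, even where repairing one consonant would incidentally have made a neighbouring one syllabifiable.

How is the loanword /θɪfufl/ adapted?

tɪdudili

Substitution: /θ/ → /t/, /f/ → /d/, giving /tɪdudl/.
Syllabifying with onset maximization leaves /d/, /l/ stranded (only a nasal (/m/, /n/, or /ŋ/) is licensed in coda position; onsets are limited to one consonant).
Inserting the epenthetic vowel yields /d/ → /di/, /l/ → /li/.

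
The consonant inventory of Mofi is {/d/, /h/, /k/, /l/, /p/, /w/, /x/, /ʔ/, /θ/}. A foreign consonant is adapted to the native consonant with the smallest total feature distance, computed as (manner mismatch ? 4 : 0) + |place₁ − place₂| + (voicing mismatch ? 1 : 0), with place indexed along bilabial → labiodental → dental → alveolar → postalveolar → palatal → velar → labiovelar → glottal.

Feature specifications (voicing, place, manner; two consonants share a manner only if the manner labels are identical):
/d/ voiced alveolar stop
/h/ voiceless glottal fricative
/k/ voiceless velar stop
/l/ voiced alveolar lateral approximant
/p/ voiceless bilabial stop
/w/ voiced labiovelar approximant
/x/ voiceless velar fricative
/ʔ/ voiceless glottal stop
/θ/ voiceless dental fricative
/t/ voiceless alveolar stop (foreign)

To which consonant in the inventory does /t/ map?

d

/d/ is closest: same manner (stop), place distance 0 (alveolar→alveolar), voicing differs (+1); total 1. Next closest is /k/ at distance 3.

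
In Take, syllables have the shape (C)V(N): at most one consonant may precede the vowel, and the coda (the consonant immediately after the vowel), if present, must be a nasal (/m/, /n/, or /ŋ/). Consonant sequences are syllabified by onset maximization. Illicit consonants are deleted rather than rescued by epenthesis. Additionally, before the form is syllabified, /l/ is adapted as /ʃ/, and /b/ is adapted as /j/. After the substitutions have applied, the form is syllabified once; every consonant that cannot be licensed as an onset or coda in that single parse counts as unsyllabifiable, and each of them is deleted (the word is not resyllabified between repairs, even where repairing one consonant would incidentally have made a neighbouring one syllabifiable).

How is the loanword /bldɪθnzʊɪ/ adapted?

dɪzʊɪ

Substitution: /b/ → /j/, /l/ → /ʃ/, giving /jʃdɪθnzʊɪ/.
Under (C)V(N), the unsyllabifiable consonants are /j/, /ʃ/, /θ/, /n/ (only a nasal (/m/, /n/, or /ŋ/) is licensed in coda position; onsets are limited to one consonant).
Deletion applies to /j/, /ʃ/, /θ/, /n/.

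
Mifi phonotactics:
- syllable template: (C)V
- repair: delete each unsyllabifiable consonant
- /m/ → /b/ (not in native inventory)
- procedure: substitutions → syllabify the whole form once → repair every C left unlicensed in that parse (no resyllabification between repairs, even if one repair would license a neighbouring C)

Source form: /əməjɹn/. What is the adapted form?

Substitution: /m/ → /b/, giving /əbəjɹn/.
The consonants /j/, /ɹ/, /n/ cannot be parsed into a legal (C)V syllable (no codas are permitted; onsets are limited to one consonant).
Each unlicensed consonant is deleted: /j/, /ɹ/, /n/.

əbə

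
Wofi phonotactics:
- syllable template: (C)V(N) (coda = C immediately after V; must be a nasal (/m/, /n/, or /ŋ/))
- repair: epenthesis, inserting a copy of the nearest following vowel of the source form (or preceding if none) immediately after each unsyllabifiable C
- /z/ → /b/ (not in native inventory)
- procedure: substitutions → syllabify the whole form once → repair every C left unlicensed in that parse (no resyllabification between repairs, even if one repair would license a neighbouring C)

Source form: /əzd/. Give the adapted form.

əbədə

Substitution: /z/ → /b/, giving /əbd/.
The consonants /b/, /d/ cannot be parsed into a legal (C)V(N) syllable (only a nasal (/m/, /n/, or /ŋ/) is licensed in coda position; onsets are limited to one consonant).
Each unlicensed consonant becomes the onset of a new syllable: /b/ → /bə/, /d/ → /də/.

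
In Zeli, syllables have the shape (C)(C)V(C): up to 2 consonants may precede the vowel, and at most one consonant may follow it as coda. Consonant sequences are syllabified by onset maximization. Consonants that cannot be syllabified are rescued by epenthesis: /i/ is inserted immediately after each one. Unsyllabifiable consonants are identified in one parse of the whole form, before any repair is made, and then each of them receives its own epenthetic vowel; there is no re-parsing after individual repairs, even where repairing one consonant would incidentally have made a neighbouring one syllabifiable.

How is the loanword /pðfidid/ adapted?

The consonants /p/ cannot be parsed into a legal (C)(C)V(C) syllable (at most one coda consonant is licensed; onsets may contain at most 2 consonants).
Epenthesis after each stranded consonant: /p/ → /pi/.

piðfidid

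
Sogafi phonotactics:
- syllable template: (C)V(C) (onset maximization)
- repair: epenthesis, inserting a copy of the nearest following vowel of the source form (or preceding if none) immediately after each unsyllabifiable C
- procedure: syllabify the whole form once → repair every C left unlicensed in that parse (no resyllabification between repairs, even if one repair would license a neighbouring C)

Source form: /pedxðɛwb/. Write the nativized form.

pedxɛðɛwbɛ

The consonants /x/, /b/ cannot be parsed into a legal (C)V(C) syllable (at most one coda consonant is licensed; onsets are limited to one consonant).
Epenthesis after each stranded consonant: /x/ → /xɛ/, /b/ → /bɛ/.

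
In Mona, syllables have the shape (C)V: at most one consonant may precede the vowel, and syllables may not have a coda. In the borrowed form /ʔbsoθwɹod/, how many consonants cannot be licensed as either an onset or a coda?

5

The consonants /ʔ/, /b/, /θ/, /w/, /d/ cannot be parsed into a legal (C)V syllable (no codas are permitted; onsets are limited to one consonant).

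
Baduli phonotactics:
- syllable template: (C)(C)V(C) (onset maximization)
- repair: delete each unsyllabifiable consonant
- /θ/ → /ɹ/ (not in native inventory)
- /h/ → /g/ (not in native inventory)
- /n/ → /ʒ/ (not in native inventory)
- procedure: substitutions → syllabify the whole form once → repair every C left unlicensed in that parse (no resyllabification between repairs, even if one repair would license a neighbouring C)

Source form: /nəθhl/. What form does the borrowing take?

ʒəɹ

Substitution: /n/ → /ʒ/, /θ/ → /ɹ/, /h/ → /g/, giving /ʒəɹgl/.
Syllabifying with onset maximization leaves /g/, /l/ stranded (at most one coda consonant is licensed; onsets may contain at most 2 consonants).
Deleting the stranded consonants removes /g/, /l/.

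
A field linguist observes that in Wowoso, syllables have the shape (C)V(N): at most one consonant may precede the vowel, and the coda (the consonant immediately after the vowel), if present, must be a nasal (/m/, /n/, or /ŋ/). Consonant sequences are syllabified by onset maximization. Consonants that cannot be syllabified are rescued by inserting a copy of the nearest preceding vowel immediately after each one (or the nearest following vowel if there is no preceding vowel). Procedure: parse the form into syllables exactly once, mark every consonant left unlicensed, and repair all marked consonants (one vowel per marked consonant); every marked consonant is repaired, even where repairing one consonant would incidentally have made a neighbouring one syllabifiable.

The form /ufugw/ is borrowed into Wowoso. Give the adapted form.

ufuguwu

The consonants /g/, /w/ cannot be parsed into a legal (C)V(N) syllable (only a nasal (/m/, /n/, or /ŋ/) is licensed in coda position; onsets are limited to one consonant).
Inserting the epenthetic vowel yields /g/ → /gu/, /w/ → /wu/.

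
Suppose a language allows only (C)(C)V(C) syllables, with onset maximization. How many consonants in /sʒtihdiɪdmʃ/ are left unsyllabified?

3

Under (C)(C)V(C), the unsyllabifiable consonants are /s/, /m/, /ʃ/ (at most one coda consonant is licensed; onsets may contain at most 2 consonants).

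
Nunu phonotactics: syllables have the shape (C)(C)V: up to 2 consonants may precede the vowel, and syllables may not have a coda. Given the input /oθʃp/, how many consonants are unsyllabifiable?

3

Syllabifying with onset maximization leaves /θ/, /ʃ/, /p/ stranded (no codas are permitted; onsets may contain at most 2 consonants).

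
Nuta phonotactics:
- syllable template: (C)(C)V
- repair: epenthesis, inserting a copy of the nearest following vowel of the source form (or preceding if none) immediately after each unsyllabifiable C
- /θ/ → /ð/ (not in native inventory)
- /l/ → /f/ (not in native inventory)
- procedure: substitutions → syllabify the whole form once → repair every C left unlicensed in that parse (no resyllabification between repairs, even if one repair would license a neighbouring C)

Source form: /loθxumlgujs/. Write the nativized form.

Substitution: /l/ → /f/, /θ/ → /ð/, giving /foðxumfgujs/.
The consonants /m/, /j/, /s/ cannot be parsed into a legal (C)(C)V syllable (no codas are permitted; onsets may contain at most 2 consonants).
Each unlicensed consonant becomes the onset of a new syllable: /m/ → /mu/, /j/ → /ju/, /s/ → /su/.

foðxumufgujusu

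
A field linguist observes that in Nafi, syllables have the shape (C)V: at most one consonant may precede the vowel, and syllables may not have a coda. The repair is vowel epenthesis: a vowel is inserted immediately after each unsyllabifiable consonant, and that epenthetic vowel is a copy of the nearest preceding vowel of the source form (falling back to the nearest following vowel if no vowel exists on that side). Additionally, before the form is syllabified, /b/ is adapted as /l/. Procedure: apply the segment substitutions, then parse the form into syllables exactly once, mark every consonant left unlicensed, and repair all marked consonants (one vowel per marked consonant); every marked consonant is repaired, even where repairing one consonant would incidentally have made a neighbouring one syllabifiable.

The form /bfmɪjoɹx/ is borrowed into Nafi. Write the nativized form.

lɪfɪmɪjoɹoxo

Substitution: /b/ → /l/, giving /lfmɪjoɹx/.
Under (C)V, the unsyllabifiable consonants are /l/, /f/, /ɹ/, /x/ (no codas are permitted; onsets are limited to one consonant).
Inserting the epenthetic vowel yields /l/ → /lɪ/, /f/ → /fɪ/, /ɹ/ → /ɹo/, /x/ → /xo/.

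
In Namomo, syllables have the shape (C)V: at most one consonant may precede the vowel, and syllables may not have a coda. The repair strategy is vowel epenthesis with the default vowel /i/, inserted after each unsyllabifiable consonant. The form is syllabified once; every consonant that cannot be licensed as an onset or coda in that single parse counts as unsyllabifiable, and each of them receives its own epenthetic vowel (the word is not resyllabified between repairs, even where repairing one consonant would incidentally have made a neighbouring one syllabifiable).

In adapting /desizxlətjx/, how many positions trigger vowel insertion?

The unsyllabifiable consonants are /z/, /x/, /t/, /j/, /x/; each receives one epenthetic vowel.

5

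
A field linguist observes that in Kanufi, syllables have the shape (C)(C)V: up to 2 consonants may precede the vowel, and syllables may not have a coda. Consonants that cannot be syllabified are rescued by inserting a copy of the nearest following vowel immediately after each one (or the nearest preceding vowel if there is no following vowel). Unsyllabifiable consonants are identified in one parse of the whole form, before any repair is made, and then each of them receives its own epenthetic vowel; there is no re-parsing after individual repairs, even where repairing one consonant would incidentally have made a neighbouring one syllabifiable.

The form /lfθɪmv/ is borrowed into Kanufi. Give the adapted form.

The consonants /l/, /m/, /v/ cannot be parsed into a legal (C)(C)V syllable (no codas are permitted; onsets may contain at most 2 consonants).
Inserting the epenthetic vowel yields /l/ → /lɪ/, /m/ → /mɪ/, /v/ → /vɪ/.

lɪfθɪmɪvɪ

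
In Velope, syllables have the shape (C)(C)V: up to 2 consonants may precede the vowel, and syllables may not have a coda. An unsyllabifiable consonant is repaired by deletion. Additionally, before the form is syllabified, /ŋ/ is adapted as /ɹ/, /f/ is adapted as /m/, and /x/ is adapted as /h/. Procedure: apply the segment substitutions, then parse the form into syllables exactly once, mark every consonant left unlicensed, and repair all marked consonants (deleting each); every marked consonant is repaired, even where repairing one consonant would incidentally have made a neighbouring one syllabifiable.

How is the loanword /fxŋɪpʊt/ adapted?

Substitution: /f/ → /m/, /x/ → /h/, /ŋ/ → /ɹ/, giving /mhɹɪpʊt/.
Under (C)(C)V, the unsyllabifiable consonants are /m/, /t/ (no codas are permitted; onsets may contain at most 2 consonants).
Deleting the stranded consonants removes /m/, /t/.

hɹɪpʊ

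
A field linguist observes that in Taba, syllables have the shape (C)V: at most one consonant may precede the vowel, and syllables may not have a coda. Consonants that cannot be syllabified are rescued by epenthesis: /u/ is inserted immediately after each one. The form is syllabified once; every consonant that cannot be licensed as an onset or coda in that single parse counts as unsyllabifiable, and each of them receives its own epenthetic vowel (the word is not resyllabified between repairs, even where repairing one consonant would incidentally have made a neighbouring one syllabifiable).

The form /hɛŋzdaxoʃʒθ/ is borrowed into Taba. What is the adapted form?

hɛŋuzudaxoʃuʒuθu

Syllabifying with onset maximization leaves /ŋ/, /z/, /ʃ/, /ʒ/, /θ/ stranded (no codas are permitted; onsets are limited to one consonant).
Each unlicensed consonant becomes the onset of a new syllable: /ŋ/ → /ŋu/, /z/ → /zu/, /ʃ/ → /ʃu/, /ʒ/ → /ʒu/, /θ/ → /θu/.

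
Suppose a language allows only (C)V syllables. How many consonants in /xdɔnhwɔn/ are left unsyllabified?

4

Syllabifying with onset maximization leaves /x/, /n/, /h/, /n/ stranded (no codas are permitted; onsets are limited to one consonant).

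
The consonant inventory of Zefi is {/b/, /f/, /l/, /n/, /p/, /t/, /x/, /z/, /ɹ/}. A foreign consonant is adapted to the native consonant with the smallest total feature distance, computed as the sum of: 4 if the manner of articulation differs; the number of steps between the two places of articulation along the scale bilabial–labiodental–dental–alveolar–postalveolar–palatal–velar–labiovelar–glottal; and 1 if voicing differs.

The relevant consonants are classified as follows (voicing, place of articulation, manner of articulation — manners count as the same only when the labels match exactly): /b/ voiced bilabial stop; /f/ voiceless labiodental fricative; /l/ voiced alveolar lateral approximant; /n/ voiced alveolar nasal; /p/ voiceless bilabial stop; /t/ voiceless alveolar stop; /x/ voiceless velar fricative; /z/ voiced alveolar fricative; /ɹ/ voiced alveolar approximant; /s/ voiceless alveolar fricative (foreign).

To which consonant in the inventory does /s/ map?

/z/ is closest: same manner (fricative), place distance 0 (alveolar→alveolar), voicing differs (+1); total 1. Next closest is /f/ at distance 2.

z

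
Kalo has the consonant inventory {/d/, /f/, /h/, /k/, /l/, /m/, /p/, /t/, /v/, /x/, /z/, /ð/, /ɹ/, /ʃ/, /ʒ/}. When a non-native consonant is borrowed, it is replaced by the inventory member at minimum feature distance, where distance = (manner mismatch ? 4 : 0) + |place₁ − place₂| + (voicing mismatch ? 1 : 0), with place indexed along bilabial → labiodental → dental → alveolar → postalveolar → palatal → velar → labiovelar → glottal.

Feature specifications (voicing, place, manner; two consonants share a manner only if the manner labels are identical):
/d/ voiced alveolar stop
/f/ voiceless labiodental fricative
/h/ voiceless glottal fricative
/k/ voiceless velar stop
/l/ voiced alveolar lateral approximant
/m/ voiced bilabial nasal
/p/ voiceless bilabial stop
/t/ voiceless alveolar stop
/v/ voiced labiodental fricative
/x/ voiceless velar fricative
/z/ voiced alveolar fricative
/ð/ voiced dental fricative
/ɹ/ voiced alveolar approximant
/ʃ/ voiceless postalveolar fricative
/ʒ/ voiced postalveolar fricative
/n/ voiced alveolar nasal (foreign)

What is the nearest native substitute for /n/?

/m/ is closest: same manner (nasal), place distance 3 (alveolar→bilabial), same voicing; total 3. Next closest is /d/ at distance 4.

m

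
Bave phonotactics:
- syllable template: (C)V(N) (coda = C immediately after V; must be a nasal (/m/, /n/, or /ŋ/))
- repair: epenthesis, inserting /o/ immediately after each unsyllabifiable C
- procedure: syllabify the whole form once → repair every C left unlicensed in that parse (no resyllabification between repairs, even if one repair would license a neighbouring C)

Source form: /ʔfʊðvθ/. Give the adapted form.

ʔofʊðovoθo

Syllabifying with onset maximization leaves /ʔ/, /ð/, /v/, /θ/ stranded (only a nasal (/m/, /n/, or /ŋ/) is licensed in coda position; onsets are limited to one consonant).
Inserting the epenthetic vowel yields /ʔ/ → /ʔo/, /ð/ → /ðo/, /v/ → /vo/, /θ/ → /θo/.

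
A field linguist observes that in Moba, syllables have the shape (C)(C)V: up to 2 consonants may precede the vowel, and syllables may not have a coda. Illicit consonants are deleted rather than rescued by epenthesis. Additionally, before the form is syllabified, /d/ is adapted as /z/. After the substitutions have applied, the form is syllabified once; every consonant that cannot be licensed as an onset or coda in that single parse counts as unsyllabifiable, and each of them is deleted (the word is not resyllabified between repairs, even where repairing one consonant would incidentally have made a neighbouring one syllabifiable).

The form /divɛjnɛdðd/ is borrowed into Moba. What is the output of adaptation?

zivɛjnɛ

Substitution: /d/ → /z/, giving /zivɛjnɛzðz/.
The consonants /z/, /ð/, /z/ cannot be parsed into a legal (C)(C)V syllable (no codas are permitted; onsets may contain at most 2 consonants).
Each unlicensed consonant is deleted: /z/, /ð/, /z/.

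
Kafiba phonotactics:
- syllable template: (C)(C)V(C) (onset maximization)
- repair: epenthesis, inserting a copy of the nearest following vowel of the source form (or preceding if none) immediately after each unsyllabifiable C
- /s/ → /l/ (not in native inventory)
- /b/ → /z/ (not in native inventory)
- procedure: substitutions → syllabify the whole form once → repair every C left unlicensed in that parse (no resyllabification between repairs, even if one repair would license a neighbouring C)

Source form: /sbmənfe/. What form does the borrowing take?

ləzmənfe

Substitution: /s/ → /l/, /b/ → /z/, giving /lzmənfe/.
Syllabifying with onset maximization leaves /l/ stranded (at most one coda consonant is licensed; onsets may contain at most 2 consonants).
Inserting the epenthetic vowel yields /l/ → /lə/.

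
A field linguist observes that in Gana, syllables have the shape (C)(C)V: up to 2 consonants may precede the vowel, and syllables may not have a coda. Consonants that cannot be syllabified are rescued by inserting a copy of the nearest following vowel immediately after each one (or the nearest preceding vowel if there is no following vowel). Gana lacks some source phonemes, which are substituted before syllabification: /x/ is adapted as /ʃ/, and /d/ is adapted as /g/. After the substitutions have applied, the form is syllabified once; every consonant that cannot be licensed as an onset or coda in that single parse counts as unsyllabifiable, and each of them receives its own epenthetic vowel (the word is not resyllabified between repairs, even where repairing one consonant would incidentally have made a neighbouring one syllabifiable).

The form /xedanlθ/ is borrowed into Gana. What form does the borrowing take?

Substitution: /x/ → /ʃ/, /d/ → /g/, giving /ʃeganlθ/.
Syllabifying with onset maximization leaves /n/, /l/, /θ/ stranded (no codas are permitted; onsets may contain at most 2 consonants).
Each unlicensed consonant becomes the onset of a new syllable: /n/ → /na/, /l/ → /la/, /θ/ → /θa/.

ʃeganalaθa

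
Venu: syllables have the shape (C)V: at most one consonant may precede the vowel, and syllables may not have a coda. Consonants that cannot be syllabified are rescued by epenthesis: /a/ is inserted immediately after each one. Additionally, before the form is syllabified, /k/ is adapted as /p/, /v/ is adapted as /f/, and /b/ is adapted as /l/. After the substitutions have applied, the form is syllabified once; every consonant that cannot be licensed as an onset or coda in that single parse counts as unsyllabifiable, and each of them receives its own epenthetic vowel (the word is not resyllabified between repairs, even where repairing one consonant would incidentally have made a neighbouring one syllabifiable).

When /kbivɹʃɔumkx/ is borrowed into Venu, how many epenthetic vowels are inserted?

After substitution the input is /plifɹʃɔumpx/.
The unsyllabifiable consonants are /p/, /f/, /ɹ/, /m/, /p/, /x/; each receives one epenthetic vowel.

6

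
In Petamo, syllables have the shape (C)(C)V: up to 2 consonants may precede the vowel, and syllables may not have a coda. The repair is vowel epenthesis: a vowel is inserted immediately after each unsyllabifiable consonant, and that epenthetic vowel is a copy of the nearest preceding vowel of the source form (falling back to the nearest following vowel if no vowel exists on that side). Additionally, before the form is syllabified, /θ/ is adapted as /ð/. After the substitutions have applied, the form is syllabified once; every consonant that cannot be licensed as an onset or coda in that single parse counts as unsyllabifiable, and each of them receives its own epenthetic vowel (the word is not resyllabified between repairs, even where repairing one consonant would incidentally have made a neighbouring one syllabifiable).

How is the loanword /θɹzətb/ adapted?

Substitution: /θ/ → /ð/, giving /ðɹzətb/.
The consonants /ð/, /t/, /b/ cannot be parsed into a legal (C)(C)V syllable (no codas are permitted; onsets may contain at most 2 consonants).
Inserting the epenthetic vowel yields /ð/ → /ðə/, /t/ → /tə/, /b/ → /bə/.

ðəɹzətəbə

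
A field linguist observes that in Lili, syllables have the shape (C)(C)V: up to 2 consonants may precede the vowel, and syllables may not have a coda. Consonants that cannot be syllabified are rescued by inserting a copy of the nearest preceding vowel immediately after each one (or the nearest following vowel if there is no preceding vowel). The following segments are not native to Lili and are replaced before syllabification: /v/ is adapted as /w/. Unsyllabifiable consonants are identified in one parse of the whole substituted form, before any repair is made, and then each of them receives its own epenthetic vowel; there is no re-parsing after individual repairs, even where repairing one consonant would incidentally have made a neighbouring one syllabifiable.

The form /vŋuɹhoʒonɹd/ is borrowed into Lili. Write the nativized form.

wŋuɹhoʒonoɹodo

Substitution: /v/ → /w/, giving /wŋuɹhoʒonɹd/.
The consonants /n/, /ɹ/, /d/ cannot be parsed into a legal (C)(C)V syllable (no codas are permitted; onsets may contain at most 2 consonants).
Epenthesis after each stranded consonant: /n/ → /no/, /ɹ/ → /ɹo/, /d/ → /do/.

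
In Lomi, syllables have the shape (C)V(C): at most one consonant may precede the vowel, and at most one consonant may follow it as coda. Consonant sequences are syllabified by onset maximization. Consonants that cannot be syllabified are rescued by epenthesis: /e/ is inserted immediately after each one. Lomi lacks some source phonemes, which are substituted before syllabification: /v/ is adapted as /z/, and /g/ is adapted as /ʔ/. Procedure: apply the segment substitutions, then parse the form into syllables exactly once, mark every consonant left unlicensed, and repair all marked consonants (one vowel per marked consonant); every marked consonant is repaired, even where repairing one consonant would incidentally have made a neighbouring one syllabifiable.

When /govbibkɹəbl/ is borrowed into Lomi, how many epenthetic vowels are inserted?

2

After substitution the input is /ʔozbibkɹəbl/.
The unsyllabifiable consonants are /k/, /l/; each receives one epenthetic vowel.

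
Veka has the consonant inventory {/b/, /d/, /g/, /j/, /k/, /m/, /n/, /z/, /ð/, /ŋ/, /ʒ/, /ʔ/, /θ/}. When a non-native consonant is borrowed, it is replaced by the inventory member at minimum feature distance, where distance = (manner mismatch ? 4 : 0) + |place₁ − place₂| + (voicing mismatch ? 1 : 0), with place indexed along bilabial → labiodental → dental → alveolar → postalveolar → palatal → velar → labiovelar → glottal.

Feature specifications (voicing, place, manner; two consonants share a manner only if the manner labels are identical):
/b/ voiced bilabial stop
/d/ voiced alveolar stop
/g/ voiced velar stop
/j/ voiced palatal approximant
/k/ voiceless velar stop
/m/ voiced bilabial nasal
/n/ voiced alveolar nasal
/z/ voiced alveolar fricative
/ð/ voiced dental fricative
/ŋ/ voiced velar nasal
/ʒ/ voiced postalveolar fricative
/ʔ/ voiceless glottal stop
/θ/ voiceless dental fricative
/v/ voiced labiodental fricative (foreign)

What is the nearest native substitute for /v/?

ð

/ð/ is closest: same manner (fricative), place distance 1 (labiodental→dental), same voicing; total 1. Next closest is /z/ at distance 2.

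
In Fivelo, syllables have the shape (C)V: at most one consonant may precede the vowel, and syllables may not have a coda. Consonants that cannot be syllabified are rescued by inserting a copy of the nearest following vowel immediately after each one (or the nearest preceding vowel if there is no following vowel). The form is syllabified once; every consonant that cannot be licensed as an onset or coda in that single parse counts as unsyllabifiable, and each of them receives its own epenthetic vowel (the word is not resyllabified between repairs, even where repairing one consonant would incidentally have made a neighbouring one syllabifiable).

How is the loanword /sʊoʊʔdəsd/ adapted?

sʊoʊʔədəsədə

Syllabifying with onset maximization leaves /ʔ/, /s/, /d/ stranded (no codas are permitted; onsets are limited to one consonant).
Inserting the epenthetic vowel yields /ʔ/ → /ʔə/, /s/ → /sə/, /d/ → /də/.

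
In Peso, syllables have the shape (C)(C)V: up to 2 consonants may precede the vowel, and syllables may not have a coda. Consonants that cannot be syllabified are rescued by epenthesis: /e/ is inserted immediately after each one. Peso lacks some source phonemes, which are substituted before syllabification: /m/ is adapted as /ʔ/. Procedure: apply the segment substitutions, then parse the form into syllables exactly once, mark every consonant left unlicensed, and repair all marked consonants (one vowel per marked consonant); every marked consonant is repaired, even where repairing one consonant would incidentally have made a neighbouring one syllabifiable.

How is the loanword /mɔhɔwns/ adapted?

Substitution: /m/ → /ʔ/, giving /ʔɔhɔwns/.
Under (C)(C)V, the unsyllabifiable consonants are /w/, /n/, /s/ (no codas are permitted; onsets may contain at most 2 consonants).
Inserting the epenthetic vowel yields /w/ → /we/, /n/ → /ne/, /s/ → /se/.

ʔɔhɔwenese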